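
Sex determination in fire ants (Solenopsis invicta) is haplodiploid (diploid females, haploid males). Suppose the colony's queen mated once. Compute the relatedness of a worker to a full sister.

0.75

Haplodiploid full sisters inherit their father's entire haploid genome identically (contributing 1/2) and on average half of their mother's contribution (1/2 · 1/2 = 1/4); r = 1/2 + 1/4 = 3/4.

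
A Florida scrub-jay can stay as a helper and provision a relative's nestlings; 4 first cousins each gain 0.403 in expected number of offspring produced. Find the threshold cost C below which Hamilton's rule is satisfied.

0.2015

r to a first cousin = 1/8 (first cousins share one grandparent pair — two paths of length 4: r = 2·(1/2)^4 = 1/8).
Hamilton's rule: n·r·B > C, so the trait is favored while C < n·r·B = 4·0.125·0.403 = 0.2015.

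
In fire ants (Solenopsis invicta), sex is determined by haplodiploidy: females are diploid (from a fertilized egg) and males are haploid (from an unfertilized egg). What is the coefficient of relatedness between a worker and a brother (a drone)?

Her haploid brother carries none of their father's genes and a random half of their mother's genome; that half matches the maternal half of her own genome with probability 1/2: r = 1/2 · 1/2 = 1/4.

0.25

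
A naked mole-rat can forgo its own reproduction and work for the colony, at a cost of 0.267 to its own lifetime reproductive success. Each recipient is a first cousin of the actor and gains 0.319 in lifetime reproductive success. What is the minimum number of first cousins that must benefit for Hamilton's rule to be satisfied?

7

r to a first cousin = 1/8 (first cousins share one grandparent pair — two paths of length 4: r = 2·(1/2)^4 = 1/8).
Hamilton's rule: n·r·B > C  ⇒  n > C/(r·B) = 0.267/(0.125·0.319) = 6.696.
The smallest integer exceeding 6.696 is 7.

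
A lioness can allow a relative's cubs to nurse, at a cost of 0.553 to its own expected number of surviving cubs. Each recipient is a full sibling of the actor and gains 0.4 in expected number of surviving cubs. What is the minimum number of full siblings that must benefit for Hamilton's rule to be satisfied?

r to a full sibling = 1/2 (full sibs share both parents — two paths of length 2: r = 2·(1/2)^2 = 1/2).
Hamilton's rule: n·r·B > C  ⇒  n > C/(r·B) = 0.553/(0.5·0.4) = 2.765.
The smallest integer exceeding 2.765 is 3.

3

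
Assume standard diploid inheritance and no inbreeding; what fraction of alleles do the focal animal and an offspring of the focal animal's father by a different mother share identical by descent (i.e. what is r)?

0.25

Each parent–offspring link contributes a factor of 1/2, and independent paths through distinct common ancestors add.
Half-sibs share one parent — one path of length 2: r = (1/2)^2 = 1/4.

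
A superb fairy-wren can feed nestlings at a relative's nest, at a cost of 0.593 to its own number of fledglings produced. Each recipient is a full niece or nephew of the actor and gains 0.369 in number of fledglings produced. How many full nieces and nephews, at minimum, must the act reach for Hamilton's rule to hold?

7

r to a full niece or nephew = 0.25 (full aunt/uncle↔niece/nephew: two paths of length 3 through the shared grandparent pair: r = 2·(1/2)^3 = 1/4).
Hamilton's rule: n·r·B > C  ⇒  n > C/(r·B) = 0.593/(0.25·0.369) = 6.428.
The smallest integer exceeding 6.428 is 7.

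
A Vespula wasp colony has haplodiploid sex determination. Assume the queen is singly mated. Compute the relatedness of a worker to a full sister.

0.75

Haplodiploid full sisters inherit their father's entire haploid genome identically (contributing 1/2) and on average half of their mother's contribution (1/2 · 1/2 = 1/4); r = 1/2 + 1/4 = 3/4.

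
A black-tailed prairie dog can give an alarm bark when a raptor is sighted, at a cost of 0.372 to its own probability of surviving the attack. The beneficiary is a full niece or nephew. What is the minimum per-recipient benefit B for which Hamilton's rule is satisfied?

1.488

r to a full niece or nephew = 0.25 (full aunt/uncle↔niece/nephew: two paths of length 3 through the shared grandparent pair: r = 2·(1/2)^3 = 1/4).
Hamilton's rule with n recipients of equal r: n·r·B > C, so B > C/(n·r) = 0.372/(1·0.25) = 1.488.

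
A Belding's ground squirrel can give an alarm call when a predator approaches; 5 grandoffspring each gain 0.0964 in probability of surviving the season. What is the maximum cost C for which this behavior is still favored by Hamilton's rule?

0.1205

r to a grandoffspring = 0.25 (two parent–offspring links: r = (1/2)^2 = 1/4).
Hamilton's rule: n·r·B > C, so the trait is favored while C < n·r·B = 5·0.25·0.0964 = 0.1205.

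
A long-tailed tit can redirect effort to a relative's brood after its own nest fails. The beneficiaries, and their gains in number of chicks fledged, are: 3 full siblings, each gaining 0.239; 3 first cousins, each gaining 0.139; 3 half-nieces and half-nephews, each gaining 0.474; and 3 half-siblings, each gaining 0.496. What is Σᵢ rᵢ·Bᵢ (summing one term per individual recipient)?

0.960375

r to a full sibling = 0.5 (full sibs share both parents — two paths of length 2: r = 2·(1/2)^2 = 1/2).
r to a first cousin = 0.125 (first cousins share one grandparent pair — two paths of length 4: r = 2·(1/2)^4 = 1/8).
r to a half-niece or half-nephew = 0.125 (half-aunt/uncle↔niece/nephew: one path of length 3: r = (1/2)^3 = 1/8).
r to a half-sibling = 1/4 (half-sibs share one parent — one path of length 2: r = (1/2)^2 = 1/4).
Summing one r·B term per recipient: 3·0.5·0.239 + 3·0.125·0.139 + 3·0.125·0.474 + 3·0.25·0.496 = 0.960375.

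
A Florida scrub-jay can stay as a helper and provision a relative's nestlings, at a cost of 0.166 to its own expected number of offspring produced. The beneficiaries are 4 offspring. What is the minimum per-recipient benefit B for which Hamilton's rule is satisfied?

0.083

r to an offspring = 1/2 (one parent–offspring link: r = (1/2)^1 = 1/2).
Hamilton's rule with n recipients of equal r: n·r·B > C, so B > C/(n·r) = 0.166/(4·0.5) = 0.083.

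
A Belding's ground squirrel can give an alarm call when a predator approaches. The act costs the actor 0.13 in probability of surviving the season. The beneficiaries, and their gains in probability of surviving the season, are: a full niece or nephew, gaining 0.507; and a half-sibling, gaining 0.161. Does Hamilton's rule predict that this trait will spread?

Yes

Hamilton's rule: the trait is favored when the sum of r·B over every recipient exceeds the actor's cost C.
r to a full niece or nephew = 1/4 (full aunt/uncle↔niece/nephew: two paths of length 3 through the shared grandparent pair: r = 2·(1/2)^3 = 1/4).
r to a half-sibling = 1/4 (half-sibs share one parent — one path of length 2: r = (1/2)^2 = 1/4).
Summing one r·B term per recipient: 1·0.25·0.507 + 1·0.25·0.161 = 0.167.
0.167 > 0.13: the indirect benefit exceeds the cost.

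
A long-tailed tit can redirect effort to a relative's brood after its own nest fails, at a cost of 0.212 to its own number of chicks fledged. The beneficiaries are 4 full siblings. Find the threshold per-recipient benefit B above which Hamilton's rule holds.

r to a full sibling = 1/2 (full sibs share both parents — two paths of length 2: r = 2·(1/2)^2 = 1/2).
Hamilton's rule with n recipients of equal r: n·r·B > C, so B > C/(n·r) = 0.212/(4·0.5) = 0.106.

0.106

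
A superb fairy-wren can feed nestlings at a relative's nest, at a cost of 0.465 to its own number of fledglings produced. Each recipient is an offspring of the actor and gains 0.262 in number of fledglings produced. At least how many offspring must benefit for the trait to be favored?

r to an offspring = 0.5 (one parent–offspring link: r = (1/2)^1 = 1/2).
Hamilton's rule: n·r·B > C  ⇒  n > C/(r·B) = 0.465/(0.5·0.262) = 3.55.
The smallest integer exceeding 3.55 is 4.

4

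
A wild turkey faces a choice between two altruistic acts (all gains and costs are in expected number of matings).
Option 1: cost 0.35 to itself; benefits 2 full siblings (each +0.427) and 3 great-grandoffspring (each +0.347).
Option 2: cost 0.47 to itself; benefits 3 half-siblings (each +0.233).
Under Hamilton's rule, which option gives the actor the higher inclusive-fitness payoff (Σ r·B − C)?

Option 1

Option 1: r to a full sibling = 0.5.
Option 1: r to a great-grandoffspring = 0.125.
Option 1: Σ r·B − C = (2·0.5·0.427 + 3·0.125·0.347) − 0.35 = 0.207125.
Option 2: r to a half-sibling = 0.25.
Option 2: Σ r·B − C = (3·0.25·0.233) − 0.47 = -0.29525.
Option 1 has the higher net inclusive-fitness payoff.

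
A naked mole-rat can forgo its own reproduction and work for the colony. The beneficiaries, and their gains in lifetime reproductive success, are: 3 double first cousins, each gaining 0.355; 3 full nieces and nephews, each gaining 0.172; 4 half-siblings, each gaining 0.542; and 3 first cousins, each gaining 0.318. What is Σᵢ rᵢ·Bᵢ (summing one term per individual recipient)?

r to a double first cousin = 0.25 (double first cousins share both grandparent pairs — four paths of length 4: r = 4·(1/2)^4 = 1/4).
r to a full niece or nephew = 0.25 (full aunt/uncle↔niece/nephew: two paths of length 3 through the shared grandparent pair: r = 2·(1/2)^3 = 1/4).
r to a half-sibling = 0.25 (half-sibs share one parent — one path of length 2: r = (1/2)^2 = 1/4).
r to a first cousin = 0.125 (first cousins share one grandparent pair — two paths of length 4: r = 2·(1/2)^4 = 1/8).
Summing one r·B term per recipient: 3·0.25·0.355 + 3·0.25·0.172 + 4·0.25·0.542 + 3·0.125·0.318 = 1.0565.

1.0565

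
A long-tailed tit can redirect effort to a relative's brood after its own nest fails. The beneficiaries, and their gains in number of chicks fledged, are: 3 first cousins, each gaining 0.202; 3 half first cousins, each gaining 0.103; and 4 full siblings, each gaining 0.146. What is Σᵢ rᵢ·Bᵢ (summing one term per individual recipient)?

0.3870625

r to a first cousin = 1/8 (first cousins share one grandparent pair — two paths of length 4: r = 2·(1/2)^4 = 1/8).
r to a half first cousin = 0.0625 (half first cousins share one grandparent — one path of length 4: r = (1/2)^4 = 1/16).
r to a full sibling = 1/2 (full sibs share both parents — two paths of length 2: r = 2·(1/2)^2 = 1/2).
Summing one r·B term per recipient: 3·0.125·0.202 + 3·0.0625·0.103 + 4·0.5·0.146 = 0.3870625.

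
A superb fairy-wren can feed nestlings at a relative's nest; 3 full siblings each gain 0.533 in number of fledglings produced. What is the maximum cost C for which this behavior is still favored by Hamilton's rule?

0.7995

r to a full sibling = 1/2 (full sibs share both parents — two paths of length 2: r = 2·(1/2)^2 = 1/2).
Hamilton's rule: n·r·B > C, so the trait is favored while C < n·r·B = 3·0.5·0.533 = 0.7995.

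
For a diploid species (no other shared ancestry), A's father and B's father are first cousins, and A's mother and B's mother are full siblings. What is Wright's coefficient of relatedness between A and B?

0.15625

Relatedness sums over independent paths through distinct common ancestors.
A and B are related in two ways: second cousins through their fathers (r = 1/32) and first cousins through their mothers (r = 1/8).
r = 1/32 + 1/8 = 5/32 = 0.15625.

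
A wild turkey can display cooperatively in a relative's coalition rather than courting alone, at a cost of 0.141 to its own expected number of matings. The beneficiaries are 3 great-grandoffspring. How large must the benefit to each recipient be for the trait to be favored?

0.376

r to a great-grandoffspring = 0.125 (three parent–offspring links: r = (1/2)^3 = 1/8).
Hamilton's rule with n recipients of equal r: n·r·B > C, so B > C/(n·r) = 0.141/(3·0.125) = 0.376.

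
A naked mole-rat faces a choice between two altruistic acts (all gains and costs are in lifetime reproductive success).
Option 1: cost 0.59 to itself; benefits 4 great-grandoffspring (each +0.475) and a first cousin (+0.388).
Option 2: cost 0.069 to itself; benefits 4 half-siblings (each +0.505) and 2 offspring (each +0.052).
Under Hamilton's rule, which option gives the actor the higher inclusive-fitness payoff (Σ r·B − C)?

Option 2

Option 1: r to a great-grandoffspring = 0.125.
Option 1: r to a first cousin = 0.125.
Option 1: Σ r·B − C = (4·0.125·0.475 + 1·0.125·0.388) − 0.59 = -0.304.
Option 2: r to a half-sibling = 0.25.
Option 2: r to an offspring = 0.5.
Option 2: Σ r·B − C = (4·0.25·0.505 + 2·0.5·0.052) − 0.069 = 0.488.
Option 2 has the higher net inclusive-fitness payoff.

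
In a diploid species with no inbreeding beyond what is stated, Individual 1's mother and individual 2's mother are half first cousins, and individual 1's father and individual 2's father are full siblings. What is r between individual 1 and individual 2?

Wright's path rule: contributions from independent ancestry routes add.
Individual 1 and individual 2 are related in two ways: half second cousins through their mothers (r = 1/64) and first cousins through their fathers (r = 1/8).
r = 1/64 + 1/8 = 0.140625.

0.140625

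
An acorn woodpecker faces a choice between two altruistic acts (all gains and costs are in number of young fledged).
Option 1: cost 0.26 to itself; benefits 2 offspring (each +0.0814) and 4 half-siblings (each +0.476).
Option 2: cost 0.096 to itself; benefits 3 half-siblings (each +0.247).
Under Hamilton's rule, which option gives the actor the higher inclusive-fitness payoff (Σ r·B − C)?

Option 1

Option 1: r to an offspring = 0.5.
Option 1: r to a half-sibling = 0.25.
Option 1: Σ r·B − C = (2·0.5·0.0814 + 4·0.25·0.476) − 0.26 = 0.2974.
Option 2: r to a half-sibling = 0.25.
Option 2: Σ r·B − C = (3·0.25·0.247) − 0.096 = 0.08925.
Option 1 has the higher net inclusive-fitness payoff.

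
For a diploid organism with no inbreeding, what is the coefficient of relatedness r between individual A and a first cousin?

Each parent–offspring link contributes a factor of 1/2, and independent paths through distinct common ancestors add.
First cousins share one grandparent pair — two paths of length 4: r = 2·(1/2)^4 = 1/8.

0.125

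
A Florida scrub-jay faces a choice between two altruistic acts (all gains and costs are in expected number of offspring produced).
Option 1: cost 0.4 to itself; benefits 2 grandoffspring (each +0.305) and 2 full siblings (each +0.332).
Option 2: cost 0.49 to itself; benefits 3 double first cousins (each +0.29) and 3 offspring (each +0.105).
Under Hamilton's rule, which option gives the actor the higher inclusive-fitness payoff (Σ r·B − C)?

Option 1

Option 1: r to a grandoffspring = 0.25.
Option 1: r to a full sibling = 0.5.
Option 1: Σ r·B − C = (2·0.25·0.305 + 2·0.5·0.332) − 0.4 = 0.0845.
Option 2: r to a double first cousin = 0.25.
Option 2: r to an offspring = 0.5.
Option 2: Σ r·B − C = (3·0.25·0.29 + 3·0.5·0.105) − 0.49 = -0.115.
Option 1 has the higher net inclusive-fitness payoff.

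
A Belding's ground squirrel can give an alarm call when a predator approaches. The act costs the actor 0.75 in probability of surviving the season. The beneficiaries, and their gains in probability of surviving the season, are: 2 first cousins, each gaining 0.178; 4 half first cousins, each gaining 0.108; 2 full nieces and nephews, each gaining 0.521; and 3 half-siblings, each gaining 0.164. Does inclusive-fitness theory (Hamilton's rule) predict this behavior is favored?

No

Hamilton's rule: the trait is favored when the sum of r·B over every recipient exceeds the actor's cost C.
r to a first cousin = 1/8 (first cousins share one grandparent pair — two paths of length 4: r = 2·(1/2)^4 = 1/8).
r to a half first cousin = 1/16 (half first cousins share one grandparent — one path of length 4: r = (1/2)^4 = 1/16).
r to a full niece or nephew = 0.25 (full aunt/uncle↔niece/nephew: two paths of length 3 through the shared grandparent pair: r = 2·(1/2)^3 = 1/4).
r to a half-sibling = 1/4 (half-sibs share one parent — one path of length 2: r = (1/2)^2 = 1/4).
Summing one r·B term per recipient: 2·0.125·0.178 + 4·0.0625·0.108 + 2·0.25·0.521 + 3·0.25·0.164 = 0.455.
0.455 < 0.75: the indirect benefit is less than the cost.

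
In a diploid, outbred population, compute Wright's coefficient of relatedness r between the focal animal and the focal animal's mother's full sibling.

Each parent–offspring link contributes a factor of 1/2, and independent paths through distinct common ancestors add.
Full aunt/uncle↔niece/nephew: two paths of length 3 through the shared grandparent pair: r = 2·(1/2)^3 = 1/4.

0.25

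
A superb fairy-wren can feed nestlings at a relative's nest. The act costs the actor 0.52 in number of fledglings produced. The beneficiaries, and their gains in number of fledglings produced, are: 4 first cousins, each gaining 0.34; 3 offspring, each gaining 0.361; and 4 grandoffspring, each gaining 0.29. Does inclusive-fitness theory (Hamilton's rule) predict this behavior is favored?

Hamilton's rule: the trait is favored when the sum of r·B over every recipient exceeds the actor's cost C.
r to a first cousin = 0.125 (first cousins share one grandparent pair — two paths of length 4: r = 2·(1/2)^4 = 1/8).
r to an offspring = 0.5 (one parent–offspring link: r = (1/2)^1 = 1/2).
r to a grandoffspring = 0.25 (two parent–offspring links: r = (1/2)^2 = 1/4).
Summing one r·B term per recipient: 4·0.125·0.34 + 3·0.5·0.361 + 4·0.25·0.29 = 1.0015.
1.0015 > 0.52: the indirect benefit exceeds the cost.

Yes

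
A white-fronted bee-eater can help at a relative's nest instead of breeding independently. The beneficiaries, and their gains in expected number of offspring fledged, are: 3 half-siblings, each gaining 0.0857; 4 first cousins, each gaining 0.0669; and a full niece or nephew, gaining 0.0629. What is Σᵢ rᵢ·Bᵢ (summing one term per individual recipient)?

0.11345

r to a half-sibling = 1/4 (half-sibs share one parent — one path of length 2: r = (1/2)^2 = 1/4).
r to a first cousin = 1/8 (first cousins share one grandparent pair — two paths of length 4: r = 2·(1/2)^4 = 1/8).
r to a full niece or nephew = 1/4 (full aunt/uncle↔niece/nephew: two paths of length 3 through the shared grandparent pair: r = 2·(1/2)^3 = 1/4).
Summing one r·B term per recipient: 3·0.25·0.0857 + 4·0.125·0.0669 + 1·0.25·0.0629 = 0.11345.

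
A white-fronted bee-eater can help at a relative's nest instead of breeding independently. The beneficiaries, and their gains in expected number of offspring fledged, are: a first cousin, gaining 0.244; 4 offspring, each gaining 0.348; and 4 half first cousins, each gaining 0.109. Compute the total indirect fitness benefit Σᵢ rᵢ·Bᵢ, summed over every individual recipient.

r to a first cousin = 1/8 (first cousins share one grandparent pair — two paths of length 4: r = 2·(1/2)^4 = 1/8).
r to an offspring = 1/2 (one parent–offspring link: r = (1/2)^1 = 1/2).
r to a half first cousin = 1/16 (half first cousins share one grandparent — one path of length 4: r = (1/2)^4 = 1/16).
Summing one r·B term per recipient: 1·0.125·0.244 + 4·0.5·0.348 + 4·0.0625·0.109 = 0.75375.

0.75375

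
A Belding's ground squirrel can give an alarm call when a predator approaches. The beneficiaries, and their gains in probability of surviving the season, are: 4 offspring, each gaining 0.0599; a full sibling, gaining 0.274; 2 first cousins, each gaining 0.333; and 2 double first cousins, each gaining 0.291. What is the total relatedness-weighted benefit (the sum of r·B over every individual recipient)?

r to an offspring = 1/2 (one parent–offspring link: r = (1/2)^1 = 1/2).
r to a full sibling = 1/2 (full sibs share both parents — two paths of length 2: r = 2·(1/2)^2 = 1/2).
r to a first cousin = 0.125 (first cousins share one grandparent pair — two paths of length 4: r = 2·(1/2)^4 = 1/8).
r to a double first cousin = 1/4 (double first cousins share both grandparent pairs — four paths of length 4: r = 4·(1/2)^4 = 1/4).
Summing one r·B term per recipient: 4·0.5·0.0599 + 1·0.5·0.274 + 2·0.125·0.333 + 2·0.25·0.291 = 0.48555.

0.48555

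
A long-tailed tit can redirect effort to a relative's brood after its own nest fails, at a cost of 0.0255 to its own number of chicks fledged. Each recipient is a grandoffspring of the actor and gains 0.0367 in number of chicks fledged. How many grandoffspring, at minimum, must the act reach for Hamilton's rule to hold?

3

r to a grandoffspring = 0.25 (two parent–offspring links: r = (1/2)^2 = 1/4).
Hamilton's rule: n·r·B > C  ⇒  n > C/(r·B) = 0.0255/(0.25·0.0367) = 2.779.
The smallest integer exceeding 2.779 is 3.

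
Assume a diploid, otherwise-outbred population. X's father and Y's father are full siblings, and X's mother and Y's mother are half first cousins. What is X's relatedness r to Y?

Relatedness sums over independent paths through distinct common ancestors.
X and Y are related in two ways: first cousins through their fathers (r = 1/8) and half second cousins through their mothers (r = 1/64).
r = 1/8 + 1/64 = 9/64 = 0.140625.

0.140625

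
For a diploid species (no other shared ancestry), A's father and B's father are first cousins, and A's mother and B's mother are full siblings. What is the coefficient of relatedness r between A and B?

Relatedness sums over independent paths through distinct common ancestors.
A and B are related in two ways: second cousins through their fathers (r = 1/32) and first cousins through their mothers (r = 1/8).
r = 1/32 + 1/8 = 5/32 = 0.15625.

0.15625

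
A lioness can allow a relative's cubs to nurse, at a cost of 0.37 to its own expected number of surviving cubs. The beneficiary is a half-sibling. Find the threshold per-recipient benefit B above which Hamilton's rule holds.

r to a half-sibling = 0.25 (half-sibs share one parent — one path of length 2: r = (1/2)^2 = 1/4).
Hamilton's rule with n recipients of equal r: n·r·B > C, so B > C/(n·r) = 0.37/(1·0.25) = 1.48.

1.48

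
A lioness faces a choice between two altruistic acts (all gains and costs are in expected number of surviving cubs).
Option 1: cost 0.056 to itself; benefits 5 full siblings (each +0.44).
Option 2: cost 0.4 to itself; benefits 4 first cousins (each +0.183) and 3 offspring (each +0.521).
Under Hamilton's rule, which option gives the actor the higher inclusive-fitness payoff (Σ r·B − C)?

Option 1: r to a full sibling = 0.5.
Option 1: Σ r·B − C = (5·0.5·0.44) − 0.056 = 1.044.
Option 2: r to a first cousin = 0.125.
Option 2: r to an offspring = 0.5.
Option 2: Σ r·B − C = (4·0.125·0.183 + 3·0.5·0.521) − 0.4 = 0.473.
Option 1 has the higher net inclusive-fitness payoff.

Option 1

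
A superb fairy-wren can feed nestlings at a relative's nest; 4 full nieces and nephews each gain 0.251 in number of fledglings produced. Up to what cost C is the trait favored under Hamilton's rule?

0.251

r to a full niece or nephew = 1/4 (full aunt/uncle↔niece/nephew: two paths of length 3 through the shared grandparent pair: r = 2·(1/2)^3 = 1/4).
Hamilton's rule: n·r·B > C, so the trait is favored while C < n·r·B = 4·0.25·0.251 = 0.251.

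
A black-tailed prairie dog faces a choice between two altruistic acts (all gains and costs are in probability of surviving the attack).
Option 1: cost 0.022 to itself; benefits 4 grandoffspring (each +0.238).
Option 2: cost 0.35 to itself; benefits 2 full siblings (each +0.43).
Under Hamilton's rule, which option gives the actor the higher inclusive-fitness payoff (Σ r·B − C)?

Option 1: r to a grandoffspring = 0.25.
Option 1: Σ r·B − C = (4·0.25·0.238) − 0.022 = 0.216.
Option 2: r to a full sibling = 0.5.
Option 2: Σ r·B − C = (2·0.5·0.43) − 0.35 = 0.08.
Option 1 has the higher net inclusive-fitness payoff.

Option 1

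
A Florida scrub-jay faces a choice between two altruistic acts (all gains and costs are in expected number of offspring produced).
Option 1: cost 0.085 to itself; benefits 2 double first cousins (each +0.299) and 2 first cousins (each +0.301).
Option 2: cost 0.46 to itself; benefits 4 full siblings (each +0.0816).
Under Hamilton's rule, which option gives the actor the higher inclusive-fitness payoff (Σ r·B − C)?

Option 1

Option 1: r to a double first cousin = 0.25.
Option 1: r to a first cousin = 0.125.
Option 1: Σ r·B − C = (2·0.25·0.299 + 2·0.125·0.301) − 0.085 = 0.13975.
Option 2: r to a full sibling = 0.5.
Option 2: Σ r·B − C = (4·0.5·0.0816) − 0.46 = -0.2968.
Option 1 has the higher net inclusive-fitness payoff.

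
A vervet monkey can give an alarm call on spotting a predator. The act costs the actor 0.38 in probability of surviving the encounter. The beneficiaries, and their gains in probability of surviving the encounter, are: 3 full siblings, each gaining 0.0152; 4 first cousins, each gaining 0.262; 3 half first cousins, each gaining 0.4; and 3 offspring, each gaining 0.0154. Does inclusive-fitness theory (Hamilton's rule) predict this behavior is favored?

Hamilton's rule: the trait is favored when the sum of r·B over every recipient exceeds the actor's cost C.
r to a full sibling = 1/2 (full sibs share both parents — two paths of length 2: r = 2·(1/2)^2 = 1/2).
r to a first cousin = 0.125 (first cousins share one grandparent pair — two paths of length 4: r = 2·(1/2)^4 = 1/8).
r to a half first cousin = 0.0625 (half first cousins share one grandparent — one path of length 4: r = (1/2)^4 = 1/16).
r to an offspring = 1/2 (one parent–offspring link: r = (1/2)^1 = 1/2).
Summing one r·B term per recipient: 3·0.5·0.0152 + 4·0.125·0.262 + 3·0.0625·0.4 + 3·0.5·0.0154 = 0.2519.
0.2519 < 0.38: the indirect benefit is less than the cost.

No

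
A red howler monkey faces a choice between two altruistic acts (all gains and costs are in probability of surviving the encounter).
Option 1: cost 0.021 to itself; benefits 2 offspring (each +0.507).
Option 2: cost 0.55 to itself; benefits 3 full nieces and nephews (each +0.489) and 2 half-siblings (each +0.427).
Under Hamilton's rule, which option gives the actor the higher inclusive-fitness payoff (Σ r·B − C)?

Option 1

Option 1: r to an offspring = 0.5.
Option 1: Σ r·B − C = (2·0.5·0.507) − 0.021 = 0.486.
Option 2: r to a full niece or nephew = 0.25.
Option 2: r to a half-sibling = 0.25.
Option 2: Σ r·B − C = (3·0.25·0.489 + 2·0.25·0.427) − 0.55 = 0.03025.
Option 1 has the higher net inclusive-fitness payoff.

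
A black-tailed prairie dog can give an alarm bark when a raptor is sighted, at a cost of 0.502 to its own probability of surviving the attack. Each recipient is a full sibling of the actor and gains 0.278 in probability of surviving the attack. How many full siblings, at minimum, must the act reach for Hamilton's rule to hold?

r to a full sibling = 1/2 (full sibs share both parents — two paths of length 2: r = 2·(1/2)^2 = 1/2).
Hamilton's rule: n·r·B > C  ⇒  n > C/(r·B) = 0.502/(0.5·0.278) = 3.612.
The smallest integer exceeding 3.612 is 4.

4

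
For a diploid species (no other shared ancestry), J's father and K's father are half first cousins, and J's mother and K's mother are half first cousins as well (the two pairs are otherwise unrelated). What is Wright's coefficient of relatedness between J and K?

Relatedness sums over independent paths through distinct common ancestors.
J and K are related in two ways: half second cousins through their fathers (r = 1/64) and half second cousins through their mothers (r = 1/64).
r = 1/64 + 1/64 = 1/32 = 0.03125.

0.03125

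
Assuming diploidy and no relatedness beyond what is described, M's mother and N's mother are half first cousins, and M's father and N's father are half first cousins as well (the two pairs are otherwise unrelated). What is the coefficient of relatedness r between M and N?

0.03125

Relatedness sums over independent paths through distinct common ancestors.
M and N are related in two ways: half second cousins through their mothers (r = 1/64) and half second cousins through their fathers (r = 1/64).
r = 1/64 + 1/64 = 0.03125.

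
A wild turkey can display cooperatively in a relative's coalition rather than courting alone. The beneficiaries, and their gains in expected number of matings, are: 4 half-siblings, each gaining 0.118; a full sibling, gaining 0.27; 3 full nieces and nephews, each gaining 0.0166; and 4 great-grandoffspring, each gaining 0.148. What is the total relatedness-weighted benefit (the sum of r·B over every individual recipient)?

r to a half-sibling = 1/4 (half-sibs share one parent — one path of length 2: r = (1/2)^2 = 1/4).
r to a full sibling = 1/2 (full sibs share both parents — two paths of length 2: r = 2·(1/2)^2 = 1/2).
r to a full niece or nephew = 0.25 (full aunt/uncle↔niece/nephew: two paths of length 3 through the shared grandparent pair: r = 2·(1/2)^3 = 1/4).
r to a great-grandoffspring = 0.125 (three parent–offspring links: r = (1/2)^3 = 1/8).
Summing one r·B term per recipient: 4·0.25·0.118 + 1·0.5·0.27 + 3·0.25·0.0166 + 4·0.125·0.148 = 0.33945.

0.33945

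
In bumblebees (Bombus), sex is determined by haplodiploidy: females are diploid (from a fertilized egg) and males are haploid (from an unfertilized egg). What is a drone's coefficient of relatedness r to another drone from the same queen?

0.5

Haploid brothers each carry a random half of the queen's diploid genome, so on average they share half: r = 1/2.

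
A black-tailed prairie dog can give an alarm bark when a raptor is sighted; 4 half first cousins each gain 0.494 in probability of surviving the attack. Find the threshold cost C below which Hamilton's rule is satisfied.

0.1235

r to a half first cousin = 0.0625 (half first cousins share one grandparent — one path of length 4: r = (1/2)^4 = 1/16).
Hamilton's rule: n·r·B > C, so the trait is favored while C < n·r·B = 4·0.0625·0.494 = 0.1235.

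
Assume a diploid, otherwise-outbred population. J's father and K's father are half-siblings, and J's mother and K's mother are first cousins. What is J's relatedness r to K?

With two independent routes of shared ancestry, r is the sum of the two contributions.
J and K are related in two ways: half first cousins through their fathers (r = 1/16) and second cousins through their mothers (r = 1/32).
r = 1/16 + 1/32 = 3/32 = 0.09375.

0.09375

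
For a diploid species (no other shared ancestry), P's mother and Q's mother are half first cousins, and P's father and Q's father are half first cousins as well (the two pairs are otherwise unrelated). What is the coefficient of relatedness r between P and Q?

Relatedness sums over independent paths through distinct common ancestors.
P and Q are related in two ways: half second cousins through their mothers (r = 1/64) and half second cousins through their fathers (r = 1/64).
r = 1/64 + 1/64 = 0.03125.

0.03125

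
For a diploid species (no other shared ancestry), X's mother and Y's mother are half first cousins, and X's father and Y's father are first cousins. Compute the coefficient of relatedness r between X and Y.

0.046875

With two independent routes of shared ancestry, r is the sum of the two contributions.
X and Y are related in two ways: half second cousins through their mothers (r = 1/64) and second cousins through their fathers (r = 1/32).
r = 1/64 + 1/32 = 3/64 = 0.046875.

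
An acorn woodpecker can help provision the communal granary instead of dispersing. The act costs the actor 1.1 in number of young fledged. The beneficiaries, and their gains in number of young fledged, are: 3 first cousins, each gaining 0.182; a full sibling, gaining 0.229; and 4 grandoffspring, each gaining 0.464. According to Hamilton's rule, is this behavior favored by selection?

No

Hamilton's rule: the trait is favored when the sum of r·B over every recipient exceeds the actor's cost C.
r to a first cousin = 0.125 (first cousins share one grandparent pair — two paths of length 4: r = 2·(1/2)^4 = 1/8).
r to a full sibling = 1/2 (full sibs share both parents — two paths of length 2: r = 2·(1/2)^2 = 1/2).
r to a grandoffspring = 1/4 (two parent–offspring links: r = (1/2)^2 = 1/4).
Summing one r·B term per recipient: 3·0.125·0.182 + 1·0.5·0.229 + 4·0.25·0.464 = 0.64675.
0.64675 < 1.1: the indirect benefit is less than the cost.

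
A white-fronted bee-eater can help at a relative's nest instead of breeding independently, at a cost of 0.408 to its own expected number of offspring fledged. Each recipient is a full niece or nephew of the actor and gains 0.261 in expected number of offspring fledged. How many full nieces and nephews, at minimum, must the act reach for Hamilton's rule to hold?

7

r to a full niece or nephew = 0.25 (full aunt/uncle↔niece/nephew: two paths of length 3 through the shared grandparent pair: r = 2·(1/2)^3 = 1/4).
Hamilton's rule: n·r·B > C  ⇒  n > C/(r·B) = 0.408/(0.25·0.261) = 6.253.
The smallest integer exceeding 6.253 is 7.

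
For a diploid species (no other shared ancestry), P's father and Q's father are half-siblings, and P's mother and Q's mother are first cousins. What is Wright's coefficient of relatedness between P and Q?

With two independent routes of shared ancestry, r is the sum of the two contributions.
P and Q are related in two ways: half first cousins through their fathers (r = 1/16) and second cousins through their mothers (r = 1/32).
r = 1/16 + 1/32 = 3/32 = 0.09375.

0.09375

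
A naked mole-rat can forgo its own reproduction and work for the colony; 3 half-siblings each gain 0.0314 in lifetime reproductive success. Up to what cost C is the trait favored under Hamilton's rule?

r to a half-sibling = 0.25 (half-sibs share one parent — one path of length 2: r = (1/2)^2 = 1/4).
Hamilton's rule: n·r·B > C, so the trait is favored while C < n·r·B = 3·0.25·0.0314 = 0.02355.

0.02355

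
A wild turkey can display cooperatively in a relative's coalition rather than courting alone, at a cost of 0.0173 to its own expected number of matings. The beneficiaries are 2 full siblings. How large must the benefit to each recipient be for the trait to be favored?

r to a full sibling = 0.5 (full sibs share both parents — two paths of length 2: r = 2·(1/2)^2 = 1/2).
Hamilton's rule with n recipients of equal r: n·r·B > C, so B > C/(n·r) = 0.0173/(2·0.5) = 0.0173.

0.0173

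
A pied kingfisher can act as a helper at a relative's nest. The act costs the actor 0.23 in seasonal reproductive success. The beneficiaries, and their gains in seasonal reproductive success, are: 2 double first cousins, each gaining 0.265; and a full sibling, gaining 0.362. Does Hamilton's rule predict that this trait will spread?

Hamilton's rule: the trait is favored when the sum of r·B over every recipient exceeds the actor's cost C.
r to a double first cousin = 1/4 (double first cousins share both grandparent pairs — four paths of length 4: r = 4·(1/2)^4 = 1/4).
r to a full sibling = 0.5 (full sibs share both parents — two paths of length 2: r = 2·(1/2)^2 = 1/2).
Summing one r·B term per recipient: 2·0.25·0.265 + 1·0.5·0.362 = 0.3135.
0.3135 > 0.23: the indirect benefit exceeds the cost.

Yes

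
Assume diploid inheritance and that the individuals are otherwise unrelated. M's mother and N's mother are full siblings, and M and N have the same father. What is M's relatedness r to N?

0.375

Independent pedigree routes through distinct common ancestors add.
M and N are related in two ways: first cousins through their mothers (r = 1/8) and half-sibs through their shared father (r = 1/4).
r = 1/8 + 1/4 = 0.375.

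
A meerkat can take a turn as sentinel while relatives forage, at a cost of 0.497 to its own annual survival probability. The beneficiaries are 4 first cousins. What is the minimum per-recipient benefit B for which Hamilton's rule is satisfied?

r to a first cousin = 1/8 (first cousins share one grandparent pair — two paths of length 4: r = 2·(1/2)^4 = 1/8).
Hamilton's rule with n recipients of equal r: n·r·B > C, so B > C/(n·r) = 0.497/(4·0.125) = 0.994.

0.994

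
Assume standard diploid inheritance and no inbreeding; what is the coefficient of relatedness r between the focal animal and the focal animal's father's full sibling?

0.25

Each parent–offspring link contributes a factor of 1/2, and independent paths through distinct common ancestors add.
Full aunt/uncle↔niece/nephew: two paths of length 3 through the shared grandparent pair: r = 2·(1/2)^3 = 1/4.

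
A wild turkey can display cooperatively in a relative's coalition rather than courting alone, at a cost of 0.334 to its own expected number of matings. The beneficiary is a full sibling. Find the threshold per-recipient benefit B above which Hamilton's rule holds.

r to a full sibling = 1/2 (full sibs share both parents — two paths of length 2: r = 2·(1/2)^2 = 1/2).
Hamilton's rule with n recipients of equal r: n·r·B > C, so B > C/(n·r) = 0.334/(1·0.5) = 0.668.

0.668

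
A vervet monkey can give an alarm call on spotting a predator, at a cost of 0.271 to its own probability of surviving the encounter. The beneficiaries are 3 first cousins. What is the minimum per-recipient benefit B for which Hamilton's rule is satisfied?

r to a first cousin = 1/8 (first cousins share one grandparent pair — two paths of length 4: r = 2·(1/2)^4 = 1/8).
Hamilton's rule with n recipients of equal r: n·r·B > C, so B > C/(n·r) = 0.271/(3·0.125) = 0.7227.

0.7227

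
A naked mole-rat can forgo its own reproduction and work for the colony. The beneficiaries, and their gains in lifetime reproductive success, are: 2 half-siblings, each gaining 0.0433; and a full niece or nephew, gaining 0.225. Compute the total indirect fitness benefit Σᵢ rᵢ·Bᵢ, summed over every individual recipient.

0.0779

r to a half-sibling = 0.25 (half-sibs share one parent — one path of length 2: r = (1/2)^2 = 1/4).
r to a full niece or nephew = 0.25 (full aunt/uncle↔niece/nephew: two paths of length 3 through the shared grandparent pair: r = 2·(1/2)^3 = 1/4).
Summing one r·B term per recipient: 2·0.25·0.0433 + 1·0.25·0.225 = 0.0779.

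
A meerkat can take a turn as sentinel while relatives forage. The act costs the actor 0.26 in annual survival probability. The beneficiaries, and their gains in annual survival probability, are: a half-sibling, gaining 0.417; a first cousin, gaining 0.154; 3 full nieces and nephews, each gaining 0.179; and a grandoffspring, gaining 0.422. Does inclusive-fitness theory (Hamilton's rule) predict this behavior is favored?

Yes

Hamilton's rule: the trait is favored when the sum of r·B over every recipient exceeds the actor's cost C.
r to a half-sibling = 0.25 (half-sibs share one parent — one path of length 2: r = (1/2)^2 = 1/4).
r to a first cousin = 0.125 (first cousins share one grandparent pair — two paths of length 4: r = 2·(1/2)^4 = 1/8).
r to a full niece or nephew = 0.25 (full aunt/uncle↔niece/nephew: two paths of length 3 through the shared grandparent pair: r = 2·(1/2)^3 = 1/4).
r to a grandoffspring = 0.25 (two parent–offspring links: r = (1/2)^2 = 1/4).
Summing one r·B term per recipient: 1·0.25·0.417 + 1·0.125·0.154 + 3·0.25·0.179 + 1·0.25·0.422 = 0.36325.
0.36325 > 0.26: the indirect benefit exceeds the cost.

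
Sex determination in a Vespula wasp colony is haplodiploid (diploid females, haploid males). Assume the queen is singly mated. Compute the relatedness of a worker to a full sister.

0.75

Haplodiploid full sisters inherit their father's entire haploid genome identically (contributing 1/2) and on average half of their mother's contribution (1/2 · 1/2 = 1/4); r = 1/2 + 1/4 = 3/4.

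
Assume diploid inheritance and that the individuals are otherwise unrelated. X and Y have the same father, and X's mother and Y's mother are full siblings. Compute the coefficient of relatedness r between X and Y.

0.375

With two independent routes of shared ancestry, r is the sum of the two contributions.
X and Y are related in two ways: half-sibs through their shared father (r = 1/4) and first cousins through their mothers (r = 1/8).
r = 1/4 + 1/8 = 0.375.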